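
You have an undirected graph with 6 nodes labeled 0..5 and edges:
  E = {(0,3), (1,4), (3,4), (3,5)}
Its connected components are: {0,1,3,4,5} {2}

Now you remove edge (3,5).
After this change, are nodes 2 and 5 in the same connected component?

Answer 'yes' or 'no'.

Initial components: {0,1,3,4,5} {2}
Removing edge (3,5): it was a bridge — component count 2 -> 3.
New components: {0,1,3,4} {2} {5}
Are 2 and 5 in the same component? no

Answer: no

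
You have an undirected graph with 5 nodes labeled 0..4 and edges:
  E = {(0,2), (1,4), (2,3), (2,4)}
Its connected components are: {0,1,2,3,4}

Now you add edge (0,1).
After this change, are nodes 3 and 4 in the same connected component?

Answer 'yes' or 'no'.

Answer: yes

Derivation:
Initial components: {0,1,2,3,4}
Adding edge (0,1): both already in same component {0,1,2,3,4}. No change.
New components: {0,1,2,3,4}
Are 3 and 4 in the same component? yes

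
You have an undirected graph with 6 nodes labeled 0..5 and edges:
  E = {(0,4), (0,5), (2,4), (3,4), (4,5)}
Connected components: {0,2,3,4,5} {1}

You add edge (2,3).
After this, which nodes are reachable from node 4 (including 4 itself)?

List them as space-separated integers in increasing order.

Answer: 0 2 3 4 5

Derivation:
Before: nodes reachable from 4: {0,2,3,4,5}
Adding (2,3): both endpoints already in same component. Reachability from 4 unchanged.
After: nodes reachable from 4: {0,2,3,4,5}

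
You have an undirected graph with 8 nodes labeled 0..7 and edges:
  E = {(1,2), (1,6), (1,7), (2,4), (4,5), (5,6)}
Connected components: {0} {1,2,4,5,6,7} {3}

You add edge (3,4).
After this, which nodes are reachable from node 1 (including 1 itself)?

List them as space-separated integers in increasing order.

Answer: 1 2 3 4 5 6 7

Derivation:
Before: nodes reachable from 1: {1,2,4,5,6,7}
Adding (3,4): merges 1's component with another. Reachability grows.
After: nodes reachable from 1: {1,2,3,4,5,6,7}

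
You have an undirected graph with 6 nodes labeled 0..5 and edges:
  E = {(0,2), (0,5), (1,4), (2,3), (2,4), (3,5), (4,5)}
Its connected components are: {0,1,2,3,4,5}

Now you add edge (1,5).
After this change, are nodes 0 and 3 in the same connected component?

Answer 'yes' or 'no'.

Initial components: {0,1,2,3,4,5}
Adding edge (1,5): both already in same component {0,1,2,3,4,5}. No change.
New components: {0,1,2,3,4,5}
Are 0 and 3 in the same component? yes

Answer: yes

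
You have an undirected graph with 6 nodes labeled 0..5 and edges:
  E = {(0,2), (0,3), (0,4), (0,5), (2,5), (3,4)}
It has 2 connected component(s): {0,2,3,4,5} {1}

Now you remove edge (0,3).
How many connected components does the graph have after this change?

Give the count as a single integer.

Answer: 2

Derivation:
Initial component count: 2
Remove (0,3): not a bridge. Count unchanged: 2.
  After removal, components: {0,2,3,4,5} {1}
New component count: 2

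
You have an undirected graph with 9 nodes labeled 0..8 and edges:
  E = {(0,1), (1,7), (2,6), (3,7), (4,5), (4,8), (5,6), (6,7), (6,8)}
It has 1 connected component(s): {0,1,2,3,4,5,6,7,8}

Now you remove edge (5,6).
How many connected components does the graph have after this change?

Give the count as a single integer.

Initial component count: 1
Remove (5,6): not a bridge. Count unchanged: 1.
  After removal, components: {0,1,2,3,4,5,6,7,8}
New component count: 1

Answer: 1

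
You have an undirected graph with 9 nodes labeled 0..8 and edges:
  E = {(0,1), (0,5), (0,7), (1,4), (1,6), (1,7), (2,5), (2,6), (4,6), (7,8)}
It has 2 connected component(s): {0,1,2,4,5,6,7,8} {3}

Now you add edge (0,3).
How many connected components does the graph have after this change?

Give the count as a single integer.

Initial component count: 2
Add (0,3): merges two components. Count decreases: 2 -> 1.
New component count: 1

Answer: 1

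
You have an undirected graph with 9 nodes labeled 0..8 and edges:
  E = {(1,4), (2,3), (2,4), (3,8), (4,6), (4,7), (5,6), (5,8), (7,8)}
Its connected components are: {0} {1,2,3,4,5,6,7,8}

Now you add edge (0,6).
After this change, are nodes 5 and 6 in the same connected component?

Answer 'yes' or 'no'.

Answer: yes

Derivation:
Initial components: {0} {1,2,3,4,5,6,7,8}
Adding edge (0,6): merges {0} and {1,2,3,4,5,6,7,8}.
New components: {0,1,2,3,4,5,6,7,8}
Are 5 and 6 in the same component? yes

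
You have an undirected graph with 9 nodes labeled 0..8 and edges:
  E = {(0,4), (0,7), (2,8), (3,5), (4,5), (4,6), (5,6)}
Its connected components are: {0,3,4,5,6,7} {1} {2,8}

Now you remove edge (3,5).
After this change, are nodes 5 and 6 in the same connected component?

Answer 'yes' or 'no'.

Initial components: {0,3,4,5,6,7} {1} {2,8}
Removing edge (3,5): it was a bridge — component count 3 -> 4.
New components: {0,4,5,6,7} {1} {2,8} {3}
Are 5 and 6 in the same component? yes

Answer: yes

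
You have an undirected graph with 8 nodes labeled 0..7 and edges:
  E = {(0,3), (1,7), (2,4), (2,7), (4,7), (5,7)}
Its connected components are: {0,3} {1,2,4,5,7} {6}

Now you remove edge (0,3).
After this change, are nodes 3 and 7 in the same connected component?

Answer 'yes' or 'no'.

Answer: no

Derivation:
Initial components: {0,3} {1,2,4,5,7} {6}
Removing edge (0,3): it was a bridge — component count 3 -> 4.
New components: {0} {1,2,4,5,7} {3} {6}
Are 3 and 7 in the same component? no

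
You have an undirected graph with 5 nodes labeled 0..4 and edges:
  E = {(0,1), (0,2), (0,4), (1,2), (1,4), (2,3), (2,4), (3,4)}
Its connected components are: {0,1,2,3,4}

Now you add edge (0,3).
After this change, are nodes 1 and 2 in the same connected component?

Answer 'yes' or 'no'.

Answer: yes

Derivation:
Initial components: {0,1,2,3,4}
Adding edge (0,3): both already in same component {0,1,2,3,4}. No change.
New components: {0,1,2,3,4}
Are 1 and 2 in the same component? yes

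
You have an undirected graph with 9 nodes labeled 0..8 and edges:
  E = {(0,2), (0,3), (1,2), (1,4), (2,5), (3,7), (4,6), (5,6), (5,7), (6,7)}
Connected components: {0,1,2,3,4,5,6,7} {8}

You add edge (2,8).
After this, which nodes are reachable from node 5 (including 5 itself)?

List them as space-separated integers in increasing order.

Answer: 0 1 2 3 4 5 6 7 8

Derivation:
Before: nodes reachable from 5: {0,1,2,3,4,5,6,7}
Adding (2,8): merges 5's component with another. Reachability grows.
After: nodes reachable from 5: {0,1,2,3,4,5,6,7,8}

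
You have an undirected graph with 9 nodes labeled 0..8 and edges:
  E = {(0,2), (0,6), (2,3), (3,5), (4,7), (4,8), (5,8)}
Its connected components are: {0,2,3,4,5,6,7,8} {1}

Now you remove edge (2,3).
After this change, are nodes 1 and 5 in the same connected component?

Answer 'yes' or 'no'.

Answer: no

Derivation:
Initial components: {0,2,3,4,5,6,7,8} {1}
Removing edge (2,3): it was a bridge — component count 2 -> 3.
New components: {0,2,6} {1} {3,4,5,7,8}
Are 1 and 5 in the same component? no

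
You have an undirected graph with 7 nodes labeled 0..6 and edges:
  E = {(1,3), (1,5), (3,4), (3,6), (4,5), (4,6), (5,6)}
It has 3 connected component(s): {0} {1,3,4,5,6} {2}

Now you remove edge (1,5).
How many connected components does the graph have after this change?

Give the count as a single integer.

Answer: 3

Derivation:
Initial component count: 3
Remove (1,5): not a bridge. Count unchanged: 3.
  After removal, components: {0} {1,3,4,5,6} {2}
New component count: 3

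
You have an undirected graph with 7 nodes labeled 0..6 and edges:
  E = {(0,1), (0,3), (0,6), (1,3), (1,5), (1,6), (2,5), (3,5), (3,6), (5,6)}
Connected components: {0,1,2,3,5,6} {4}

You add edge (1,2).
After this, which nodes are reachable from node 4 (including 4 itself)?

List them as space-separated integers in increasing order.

Answer: 4

Derivation:
Before: nodes reachable from 4: {4}
Adding (1,2): both endpoints already in same component. Reachability from 4 unchanged.
After: nodes reachable from 4: {4}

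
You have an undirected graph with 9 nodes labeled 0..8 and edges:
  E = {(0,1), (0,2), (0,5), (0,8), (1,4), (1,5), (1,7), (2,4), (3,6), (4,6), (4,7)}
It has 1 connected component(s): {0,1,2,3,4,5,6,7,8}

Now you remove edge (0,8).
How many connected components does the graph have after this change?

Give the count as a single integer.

Answer: 2

Derivation:
Initial component count: 1
Remove (0,8): it was a bridge. Count increases: 1 -> 2.
  After removal, components: {0,1,2,3,4,5,6,7} {8}
New component count: 2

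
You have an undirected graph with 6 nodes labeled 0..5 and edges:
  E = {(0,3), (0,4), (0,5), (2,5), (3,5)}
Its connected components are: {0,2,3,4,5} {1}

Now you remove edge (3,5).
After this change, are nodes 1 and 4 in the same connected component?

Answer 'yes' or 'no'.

Answer: no

Derivation:
Initial components: {0,2,3,4,5} {1}
Removing edge (3,5): not a bridge — component count unchanged at 2.
New components: {0,2,3,4,5} {1}
Are 1 and 4 in the same component? no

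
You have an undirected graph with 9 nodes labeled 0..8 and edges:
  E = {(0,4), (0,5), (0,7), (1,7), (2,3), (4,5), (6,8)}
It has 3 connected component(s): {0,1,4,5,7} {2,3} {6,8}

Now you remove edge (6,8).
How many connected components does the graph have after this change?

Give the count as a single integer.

Answer: 4

Derivation:
Initial component count: 3
Remove (6,8): it was a bridge. Count increases: 3 -> 4.
  After removal, components: {0,1,4,5,7} {2,3} {6} {8}
New component count: 4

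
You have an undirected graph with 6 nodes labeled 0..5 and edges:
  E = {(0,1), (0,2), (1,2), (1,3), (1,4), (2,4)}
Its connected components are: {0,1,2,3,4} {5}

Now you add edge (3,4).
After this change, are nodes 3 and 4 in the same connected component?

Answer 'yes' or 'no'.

Answer: yes

Derivation:
Initial components: {0,1,2,3,4} {5}
Adding edge (3,4): both already in same component {0,1,2,3,4}. No change.
New components: {0,1,2,3,4} {5}
Are 3 and 4 in the same component? yes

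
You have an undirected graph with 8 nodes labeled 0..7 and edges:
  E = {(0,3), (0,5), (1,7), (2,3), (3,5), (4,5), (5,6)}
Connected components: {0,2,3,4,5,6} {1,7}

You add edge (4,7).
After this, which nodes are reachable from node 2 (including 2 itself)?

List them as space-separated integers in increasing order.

Answer: 0 1 2 3 4 5 6 7

Derivation:
Before: nodes reachable from 2: {0,2,3,4,5,6}
Adding (4,7): merges 2's component with another. Reachability grows.
After: nodes reachable from 2: {0,1,2,3,4,5,6,7}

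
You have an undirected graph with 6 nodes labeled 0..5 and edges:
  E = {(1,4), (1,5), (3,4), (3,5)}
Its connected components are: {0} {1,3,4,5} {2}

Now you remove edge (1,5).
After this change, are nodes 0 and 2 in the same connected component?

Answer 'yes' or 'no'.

Initial components: {0} {1,3,4,5} {2}
Removing edge (1,5): not a bridge — component count unchanged at 3.
New components: {0} {1,3,4,5} {2}
Are 0 and 2 in the same component? no

Answer: no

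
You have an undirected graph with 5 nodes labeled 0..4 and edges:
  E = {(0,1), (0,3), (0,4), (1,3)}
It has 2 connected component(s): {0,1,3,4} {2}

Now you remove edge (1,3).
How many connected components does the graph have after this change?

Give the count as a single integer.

Answer: 2

Derivation:
Initial component count: 2
Remove (1,3): not a bridge. Count unchanged: 2.
  After removal, components: {0,1,3,4} {2}
New component count: 2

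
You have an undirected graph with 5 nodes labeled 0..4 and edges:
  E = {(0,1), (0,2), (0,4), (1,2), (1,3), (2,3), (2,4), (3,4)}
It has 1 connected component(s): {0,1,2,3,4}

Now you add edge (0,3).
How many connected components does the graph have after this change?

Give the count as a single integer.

Initial component count: 1
Add (0,3): endpoints already in same component. Count unchanged: 1.
New component count: 1

Answer: 1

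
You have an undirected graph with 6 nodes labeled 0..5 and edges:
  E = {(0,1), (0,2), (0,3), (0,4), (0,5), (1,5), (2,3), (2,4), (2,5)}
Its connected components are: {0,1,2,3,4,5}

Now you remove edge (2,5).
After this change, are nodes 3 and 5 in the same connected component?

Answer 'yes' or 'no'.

Answer: yes

Derivation:
Initial components: {0,1,2,3,4,5}
Removing edge (2,5): not a bridge — component count unchanged at 1.
New components: {0,1,2,3,4,5}
Are 3 and 5 in the same component? yes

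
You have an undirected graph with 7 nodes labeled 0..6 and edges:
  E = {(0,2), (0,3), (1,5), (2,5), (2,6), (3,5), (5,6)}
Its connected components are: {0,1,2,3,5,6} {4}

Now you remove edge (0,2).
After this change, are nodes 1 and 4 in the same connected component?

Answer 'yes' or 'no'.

Answer: no

Derivation:
Initial components: {0,1,2,3,5,6} {4}
Removing edge (0,2): not a bridge — component count unchanged at 2.
New components: {0,1,2,3,5,6} {4}
Are 1 and 4 in the same component? no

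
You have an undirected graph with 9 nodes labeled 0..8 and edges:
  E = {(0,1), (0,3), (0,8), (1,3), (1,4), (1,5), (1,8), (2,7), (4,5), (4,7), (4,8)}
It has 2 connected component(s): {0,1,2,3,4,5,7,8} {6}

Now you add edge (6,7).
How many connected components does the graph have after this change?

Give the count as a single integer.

Answer: 1

Derivation:
Initial component count: 2
Add (6,7): merges two components. Count decreases: 2 -> 1.
New component count: 1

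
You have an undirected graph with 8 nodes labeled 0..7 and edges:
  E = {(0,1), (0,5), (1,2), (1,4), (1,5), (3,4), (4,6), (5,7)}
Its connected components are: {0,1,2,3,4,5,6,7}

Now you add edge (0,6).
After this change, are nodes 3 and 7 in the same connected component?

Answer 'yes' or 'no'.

Answer: yes

Derivation:
Initial components: {0,1,2,3,4,5,6,7}
Adding edge (0,6): both already in same component {0,1,2,3,4,5,6,7}. No change.
New components: {0,1,2,3,4,5,6,7}
Are 3 and 7 in the same component? yes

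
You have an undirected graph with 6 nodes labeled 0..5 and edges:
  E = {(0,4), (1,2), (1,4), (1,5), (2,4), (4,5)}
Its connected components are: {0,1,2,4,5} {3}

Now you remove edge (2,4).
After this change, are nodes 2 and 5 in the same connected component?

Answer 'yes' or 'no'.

Initial components: {0,1,2,4,5} {3}
Removing edge (2,4): not a bridge — component count unchanged at 2.
New components: {0,1,2,4,5} {3}
Are 2 and 5 in the same component? yes

Answer: yes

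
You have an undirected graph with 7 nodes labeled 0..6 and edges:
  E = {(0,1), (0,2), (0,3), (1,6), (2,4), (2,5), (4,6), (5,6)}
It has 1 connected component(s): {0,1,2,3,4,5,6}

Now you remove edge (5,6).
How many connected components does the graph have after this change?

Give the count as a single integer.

Answer: 1

Derivation:
Initial component count: 1
Remove (5,6): not a bridge. Count unchanged: 1.
  After removal, components: {0,1,2,3,4,5,6}
New component count: 1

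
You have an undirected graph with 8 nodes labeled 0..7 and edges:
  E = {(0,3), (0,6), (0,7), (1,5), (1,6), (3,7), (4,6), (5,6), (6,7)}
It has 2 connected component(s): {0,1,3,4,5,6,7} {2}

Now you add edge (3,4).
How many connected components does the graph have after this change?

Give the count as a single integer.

Answer: 2

Derivation:
Initial component count: 2
Add (3,4): endpoints already in same component. Count unchanged: 2.
New component count: 2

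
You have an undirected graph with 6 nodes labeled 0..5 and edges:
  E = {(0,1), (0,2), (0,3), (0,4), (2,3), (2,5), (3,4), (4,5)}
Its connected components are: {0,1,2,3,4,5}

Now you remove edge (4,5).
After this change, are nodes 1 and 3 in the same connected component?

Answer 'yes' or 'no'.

Answer: yes

Derivation:
Initial components: {0,1,2,3,4,5}
Removing edge (4,5): not a bridge — component count unchanged at 1.
New components: {0,1,2,3,4,5}
Are 1 and 3 in the same component? yes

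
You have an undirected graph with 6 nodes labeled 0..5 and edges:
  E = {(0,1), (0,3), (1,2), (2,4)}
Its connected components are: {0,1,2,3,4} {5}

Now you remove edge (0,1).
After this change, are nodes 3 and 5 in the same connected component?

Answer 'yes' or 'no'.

Initial components: {0,1,2,3,4} {5}
Removing edge (0,1): it was a bridge — component count 2 -> 3.
New components: {0,3} {1,2,4} {5}
Are 3 and 5 in the same component? no

Answer: no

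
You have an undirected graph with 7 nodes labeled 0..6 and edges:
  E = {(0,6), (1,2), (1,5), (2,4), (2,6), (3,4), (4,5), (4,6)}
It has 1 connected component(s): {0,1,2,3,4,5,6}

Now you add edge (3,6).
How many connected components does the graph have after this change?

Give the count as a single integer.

Answer: 1

Derivation:
Initial component count: 1
Add (3,6): endpoints already in same component. Count unchanged: 1.
New component count: 1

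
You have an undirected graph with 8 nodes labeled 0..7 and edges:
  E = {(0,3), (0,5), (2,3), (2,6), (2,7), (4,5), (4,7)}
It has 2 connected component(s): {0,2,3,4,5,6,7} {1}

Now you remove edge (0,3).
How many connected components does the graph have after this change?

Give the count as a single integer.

Answer: 2

Derivation:
Initial component count: 2
Remove (0,3): not a bridge. Count unchanged: 2.
  After removal, components: {0,2,3,4,5,6,7} {1}
New component count: 2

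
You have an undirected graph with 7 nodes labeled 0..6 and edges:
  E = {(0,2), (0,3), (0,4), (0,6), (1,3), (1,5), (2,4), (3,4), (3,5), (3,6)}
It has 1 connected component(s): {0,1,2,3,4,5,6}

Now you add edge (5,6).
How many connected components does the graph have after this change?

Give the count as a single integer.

Initial component count: 1
Add (5,6): endpoints already in same component. Count unchanged: 1.
New component count: 1

Answer: 1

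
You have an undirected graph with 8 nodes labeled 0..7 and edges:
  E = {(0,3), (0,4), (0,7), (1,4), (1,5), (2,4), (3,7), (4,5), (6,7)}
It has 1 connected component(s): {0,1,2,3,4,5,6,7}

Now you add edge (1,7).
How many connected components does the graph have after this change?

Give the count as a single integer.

Initial component count: 1
Add (1,7): endpoints already in same component. Count unchanged: 1.
New component count: 1

Answer: 1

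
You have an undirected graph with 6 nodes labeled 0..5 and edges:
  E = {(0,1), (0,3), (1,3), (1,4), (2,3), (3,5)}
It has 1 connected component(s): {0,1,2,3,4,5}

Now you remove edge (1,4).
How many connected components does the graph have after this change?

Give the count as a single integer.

Initial component count: 1
Remove (1,4): it was a bridge. Count increases: 1 -> 2.
  After removal, components: {0,1,2,3,5} {4}
New component count: 2

Answer: 2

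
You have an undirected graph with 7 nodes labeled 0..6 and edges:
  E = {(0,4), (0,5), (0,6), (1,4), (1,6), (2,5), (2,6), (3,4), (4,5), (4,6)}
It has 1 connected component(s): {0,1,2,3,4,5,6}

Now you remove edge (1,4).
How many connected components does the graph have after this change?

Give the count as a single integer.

Initial component count: 1
Remove (1,4): not a bridge. Count unchanged: 1.
  After removal, components: {0,1,2,3,4,5,6}
New component count: 1

Answer: 1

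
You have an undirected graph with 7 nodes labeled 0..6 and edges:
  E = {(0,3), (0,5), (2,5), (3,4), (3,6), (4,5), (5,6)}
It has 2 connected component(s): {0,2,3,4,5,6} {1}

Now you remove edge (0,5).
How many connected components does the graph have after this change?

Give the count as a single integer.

Initial component count: 2
Remove (0,5): not a bridge. Count unchanged: 2.
  After removal, components: {0,2,3,4,5,6} {1}
New component count: 2

Answer: 2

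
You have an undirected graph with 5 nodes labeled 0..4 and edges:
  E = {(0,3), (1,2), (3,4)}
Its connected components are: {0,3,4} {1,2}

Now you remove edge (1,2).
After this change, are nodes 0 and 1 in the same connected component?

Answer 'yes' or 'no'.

Answer: no

Derivation:
Initial components: {0,3,4} {1,2}
Removing edge (1,2): it was a bridge — component count 2 -> 3.
New components: {0,3,4} {1} {2}
Are 0 and 1 in the same component? no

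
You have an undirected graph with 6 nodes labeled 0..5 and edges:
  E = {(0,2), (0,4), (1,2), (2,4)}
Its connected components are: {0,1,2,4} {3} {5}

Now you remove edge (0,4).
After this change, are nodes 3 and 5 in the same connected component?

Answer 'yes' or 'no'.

Initial components: {0,1,2,4} {3} {5}
Removing edge (0,4): not a bridge — component count unchanged at 3.
New components: {0,1,2,4} {3} {5}
Are 3 and 5 in the same component? no

Answer: no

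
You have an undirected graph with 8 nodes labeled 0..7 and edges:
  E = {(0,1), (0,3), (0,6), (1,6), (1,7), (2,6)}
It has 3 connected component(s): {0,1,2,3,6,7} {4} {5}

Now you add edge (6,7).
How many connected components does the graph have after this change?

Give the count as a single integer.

Answer: 3

Derivation:
Initial component count: 3
Add (6,7): endpoints already in same component. Count unchanged: 3.
New component count: 3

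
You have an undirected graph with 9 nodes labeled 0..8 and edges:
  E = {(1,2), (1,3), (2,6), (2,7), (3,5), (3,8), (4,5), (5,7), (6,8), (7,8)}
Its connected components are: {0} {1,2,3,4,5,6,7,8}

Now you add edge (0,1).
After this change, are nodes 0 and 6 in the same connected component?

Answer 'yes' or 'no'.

Initial components: {0} {1,2,3,4,5,6,7,8}
Adding edge (0,1): merges {0} and {1,2,3,4,5,6,7,8}.
New components: {0,1,2,3,4,5,6,7,8}
Are 0 and 6 in the same component? yes

Answer: yes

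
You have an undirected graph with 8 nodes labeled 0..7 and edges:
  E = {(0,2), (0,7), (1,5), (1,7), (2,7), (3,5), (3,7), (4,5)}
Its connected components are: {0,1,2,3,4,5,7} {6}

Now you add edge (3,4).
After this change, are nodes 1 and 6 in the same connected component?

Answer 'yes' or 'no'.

Initial components: {0,1,2,3,4,5,7} {6}
Adding edge (3,4): both already in same component {0,1,2,3,4,5,7}. No change.
New components: {0,1,2,3,4,5,7} {6}
Are 1 and 6 in the same component? no

Answer: no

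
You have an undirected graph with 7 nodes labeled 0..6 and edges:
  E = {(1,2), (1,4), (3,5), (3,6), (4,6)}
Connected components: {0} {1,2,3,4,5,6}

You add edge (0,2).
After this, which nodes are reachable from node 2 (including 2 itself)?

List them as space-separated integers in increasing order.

Before: nodes reachable from 2: {1,2,3,4,5,6}
Adding (0,2): merges 2's component with another. Reachability grows.
After: nodes reachable from 2: {0,1,2,3,4,5,6}

Answer: 0 1 2 3 4 5 6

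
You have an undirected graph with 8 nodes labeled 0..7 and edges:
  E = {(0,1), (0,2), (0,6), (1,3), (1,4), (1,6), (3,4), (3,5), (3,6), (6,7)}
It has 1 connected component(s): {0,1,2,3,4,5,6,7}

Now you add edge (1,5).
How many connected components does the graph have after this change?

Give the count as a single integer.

Answer: 1

Derivation:
Initial component count: 1
Add (1,5): endpoints already in same component. Count unchanged: 1.
New component count: 1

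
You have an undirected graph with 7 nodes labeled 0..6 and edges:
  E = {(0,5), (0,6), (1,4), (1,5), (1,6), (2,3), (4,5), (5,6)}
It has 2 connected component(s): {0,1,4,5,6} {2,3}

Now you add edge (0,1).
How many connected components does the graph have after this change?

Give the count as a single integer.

Answer: 2

Derivation:
Initial component count: 2
Add (0,1): endpoints already in same component. Count unchanged: 2.
New component count: 2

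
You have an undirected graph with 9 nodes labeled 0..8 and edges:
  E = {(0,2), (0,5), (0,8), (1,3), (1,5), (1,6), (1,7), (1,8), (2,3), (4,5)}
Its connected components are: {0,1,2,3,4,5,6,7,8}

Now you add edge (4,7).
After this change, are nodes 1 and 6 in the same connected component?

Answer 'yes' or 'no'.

Initial components: {0,1,2,3,4,5,6,7,8}
Adding edge (4,7): both already in same component {0,1,2,3,4,5,6,7,8}. No change.
New components: {0,1,2,3,4,5,6,7,8}
Are 1 and 6 in the same component? yes

Answer: yes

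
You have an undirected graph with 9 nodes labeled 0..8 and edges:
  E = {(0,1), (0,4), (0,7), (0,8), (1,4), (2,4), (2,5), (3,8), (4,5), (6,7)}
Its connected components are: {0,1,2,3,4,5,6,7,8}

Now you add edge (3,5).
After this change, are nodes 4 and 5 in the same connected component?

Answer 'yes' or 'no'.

Answer: yes

Derivation:
Initial components: {0,1,2,3,4,5,6,7,8}
Adding edge (3,5): both already in same component {0,1,2,3,4,5,6,7,8}. No change.
New components: {0,1,2,3,4,5,6,7,8}
Are 4 and 5 in the same component? yes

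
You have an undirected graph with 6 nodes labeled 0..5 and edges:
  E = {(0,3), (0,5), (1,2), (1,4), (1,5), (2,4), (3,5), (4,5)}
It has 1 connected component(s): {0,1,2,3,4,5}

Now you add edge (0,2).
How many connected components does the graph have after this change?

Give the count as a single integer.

Answer: 1

Derivation:
Initial component count: 1
Add (0,2): endpoints already in same component. Count unchanged: 1.
New component count: 1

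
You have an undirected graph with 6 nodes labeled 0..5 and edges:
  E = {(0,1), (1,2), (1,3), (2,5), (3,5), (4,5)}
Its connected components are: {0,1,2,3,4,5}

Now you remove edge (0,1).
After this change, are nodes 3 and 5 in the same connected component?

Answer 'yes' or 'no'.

Initial components: {0,1,2,3,4,5}
Removing edge (0,1): it was a bridge — component count 1 -> 2.
New components: {0} {1,2,3,4,5}
Are 3 and 5 in the same component? yes

Answer: yes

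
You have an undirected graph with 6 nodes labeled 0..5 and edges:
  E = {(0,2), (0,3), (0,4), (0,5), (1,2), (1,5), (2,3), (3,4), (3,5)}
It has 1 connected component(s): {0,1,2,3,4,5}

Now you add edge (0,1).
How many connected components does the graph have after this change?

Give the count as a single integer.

Answer: 1

Derivation:
Initial component count: 1
Add (0,1): endpoints already in same component. Count unchanged: 1.
New component count: 1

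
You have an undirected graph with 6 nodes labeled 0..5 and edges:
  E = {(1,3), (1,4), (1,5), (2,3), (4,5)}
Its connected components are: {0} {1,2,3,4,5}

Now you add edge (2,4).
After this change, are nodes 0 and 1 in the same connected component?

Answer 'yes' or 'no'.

Answer: no

Derivation:
Initial components: {0} {1,2,3,4,5}
Adding edge (2,4): both already in same component {1,2,3,4,5}. No change.
New components: {0} {1,2,3,4,5}
Are 0 and 1 in the same component? no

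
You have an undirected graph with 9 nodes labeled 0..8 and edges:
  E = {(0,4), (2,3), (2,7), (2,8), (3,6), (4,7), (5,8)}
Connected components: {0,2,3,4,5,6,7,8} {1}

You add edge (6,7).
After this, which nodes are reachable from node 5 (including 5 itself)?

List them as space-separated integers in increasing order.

Answer: 0 2 3 4 5 6 7 8

Derivation:
Before: nodes reachable from 5: {0,2,3,4,5,6,7,8}
Adding (6,7): both endpoints already in same component. Reachability from 5 unchanged.
After: nodes reachable from 5: {0,2,3,4,5,6,7,8}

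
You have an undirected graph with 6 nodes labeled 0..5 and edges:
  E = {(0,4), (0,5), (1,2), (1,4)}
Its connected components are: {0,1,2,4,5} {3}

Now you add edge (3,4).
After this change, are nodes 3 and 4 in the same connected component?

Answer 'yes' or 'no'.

Answer: yes

Derivation:
Initial components: {0,1,2,4,5} {3}
Adding edge (3,4): merges {3} and {0,1,2,4,5}.
New components: {0,1,2,3,4,5}
Are 3 and 4 in the same component? yes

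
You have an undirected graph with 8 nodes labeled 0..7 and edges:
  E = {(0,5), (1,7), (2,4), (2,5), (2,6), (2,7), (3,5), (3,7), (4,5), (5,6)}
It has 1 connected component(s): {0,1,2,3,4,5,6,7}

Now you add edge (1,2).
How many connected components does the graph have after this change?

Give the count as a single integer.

Initial component count: 1
Add (1,2): endpoints already in same component. Count unchanged: 1.
New component count: 1

Answer: 1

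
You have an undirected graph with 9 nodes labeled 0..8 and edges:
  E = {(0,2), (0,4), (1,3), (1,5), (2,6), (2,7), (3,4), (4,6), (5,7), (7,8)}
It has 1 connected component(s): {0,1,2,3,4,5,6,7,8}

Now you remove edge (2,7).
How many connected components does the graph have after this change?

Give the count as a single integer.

Answer: 1

Derivation:
Initial component count: 1
Remove (2,7): not a bridge. Count unchanged: 1.
  After removal, components: {0,1,2,3,4,5,6,7,8}
New component count: 1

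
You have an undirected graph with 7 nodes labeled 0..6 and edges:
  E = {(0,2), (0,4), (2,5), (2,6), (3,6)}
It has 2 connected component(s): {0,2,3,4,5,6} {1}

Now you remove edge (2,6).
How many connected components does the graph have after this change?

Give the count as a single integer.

Answer: 3

Derivation:
Initial component count: 2
Remove (2,6): it was a bridge. Count increases: 2 -> 3.
  After removal, components: {0,2,4,5} {1} {3,6}
New component count: 3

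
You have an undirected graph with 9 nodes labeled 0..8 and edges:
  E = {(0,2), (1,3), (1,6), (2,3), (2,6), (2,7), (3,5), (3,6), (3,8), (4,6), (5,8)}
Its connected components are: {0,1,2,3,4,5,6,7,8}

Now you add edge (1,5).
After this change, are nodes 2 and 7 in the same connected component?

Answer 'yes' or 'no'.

Initial components: {0,1,2,3,4,5,6,7,8}
Adding edge (1,5): both already in same component {0,1,2,3,4,5,6,7,8}. No change.
New components: {0,1,2,3,4,5,6,7,8}
Are 2 and 7 in the same component? yes

Answer: yes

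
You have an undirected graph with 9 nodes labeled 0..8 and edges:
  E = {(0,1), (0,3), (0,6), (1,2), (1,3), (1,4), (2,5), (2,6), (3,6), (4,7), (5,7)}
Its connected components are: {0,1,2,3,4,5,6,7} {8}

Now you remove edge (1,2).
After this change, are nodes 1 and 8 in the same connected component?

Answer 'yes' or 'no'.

Initial components: {0,1,2,3,4,5,6,7} {8}
Removing edge (1,2): not a bridge — component count unchanged at 2.
New components: {0,1,2,3,4,5,6,7} {8}
Are 1 and 8 in the same component? no

Answer: no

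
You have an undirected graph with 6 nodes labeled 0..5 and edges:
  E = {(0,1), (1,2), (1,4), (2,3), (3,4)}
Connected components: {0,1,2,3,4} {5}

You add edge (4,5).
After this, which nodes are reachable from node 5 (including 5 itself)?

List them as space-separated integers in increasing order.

Answer: 0 1 2 3 4 5

Derivation:
Before: nodes reachable from 5: {5}
Adding (4,5): merges 5's component with another. Reachability grows.
After: nodes reachable from 5: {0,1,2,3,4,5}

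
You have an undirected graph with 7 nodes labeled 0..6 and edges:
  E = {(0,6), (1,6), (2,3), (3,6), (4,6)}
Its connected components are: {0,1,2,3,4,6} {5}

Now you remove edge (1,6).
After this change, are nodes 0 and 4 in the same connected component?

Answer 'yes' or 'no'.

Initial components: {0,1,2,3,4,6} {5}
Removing edge (1,6): it was a bridge — component count 2 -> 3.
New components: {0,2,3,4,6} {1} {5}
Are 0 and 4 in the same component? yes

Answer: yes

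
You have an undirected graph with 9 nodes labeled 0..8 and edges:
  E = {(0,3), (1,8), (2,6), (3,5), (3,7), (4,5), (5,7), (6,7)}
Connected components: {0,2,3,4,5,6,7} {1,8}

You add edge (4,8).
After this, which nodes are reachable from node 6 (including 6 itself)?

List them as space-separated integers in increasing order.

Answer: 0 1 2 3 4 5 6 7 8

Derivation:
Before: nodes reachable from 6: {0,2,3,4,5,6,7}
Adding (4,8): merges 6's component with another. Reachability grows.
After: nodes reachable from 6: {0,1,2,3,4,5,6,7,8}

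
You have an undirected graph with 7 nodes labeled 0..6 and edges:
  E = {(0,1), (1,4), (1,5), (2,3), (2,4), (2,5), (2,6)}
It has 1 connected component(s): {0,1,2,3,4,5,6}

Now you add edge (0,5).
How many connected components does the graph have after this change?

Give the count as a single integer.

Initial component count: 1
Add (0,5): endpoints already in same component. Count unchanged: 1.
New component count: 1

Answer: 1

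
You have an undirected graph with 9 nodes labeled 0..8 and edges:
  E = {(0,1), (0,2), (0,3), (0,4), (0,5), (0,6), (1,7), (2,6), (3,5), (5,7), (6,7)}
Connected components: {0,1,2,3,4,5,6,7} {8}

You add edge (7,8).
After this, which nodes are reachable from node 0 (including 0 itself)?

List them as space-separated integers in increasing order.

Before: nodes reachable from 0: {0,1,2,3,4,5,6,7}
Adding (7,8): merges 0's component with another. Reachability grows.
After: nodes reachable from 0: {0,1,2,3,4,5,6,7,8}

Answer: 0 1 2 3 4 5 6 7 8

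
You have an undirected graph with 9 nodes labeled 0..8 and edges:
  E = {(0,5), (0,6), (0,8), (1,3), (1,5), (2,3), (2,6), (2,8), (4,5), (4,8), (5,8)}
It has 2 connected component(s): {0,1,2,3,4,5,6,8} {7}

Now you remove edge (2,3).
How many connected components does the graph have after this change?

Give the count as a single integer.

Answer: 2

Derivation:
Initial component count: 2
Remove (2,3): not a bridge. Count unchanged: 2.
  After removal, components: {0,1,2,3,4,5,6,8} {7}
New component count: 2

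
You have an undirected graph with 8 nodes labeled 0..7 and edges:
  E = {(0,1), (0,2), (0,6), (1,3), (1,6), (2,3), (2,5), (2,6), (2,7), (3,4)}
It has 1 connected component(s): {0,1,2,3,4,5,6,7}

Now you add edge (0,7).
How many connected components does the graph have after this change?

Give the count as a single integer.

Answer: 1

Derivation:
Initial component count: 1
Add (0,7): endpoints already in same component. Count unchanged: 1.
New component count: 1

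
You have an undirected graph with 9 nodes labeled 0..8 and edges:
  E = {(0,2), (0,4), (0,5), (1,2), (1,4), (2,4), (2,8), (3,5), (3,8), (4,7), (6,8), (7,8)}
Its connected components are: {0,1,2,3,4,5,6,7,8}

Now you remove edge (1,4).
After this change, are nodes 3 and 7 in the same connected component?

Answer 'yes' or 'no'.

Answer: yes

Derivation:
Initial components: {0,1,2,3,4,5,6,7,8}
Removing edge (1,4): not a bridge — component count unchanged at 1.
New components: {0,1,2,3,4,5,6,7,8}
Are 3 and 7 in the same component? yes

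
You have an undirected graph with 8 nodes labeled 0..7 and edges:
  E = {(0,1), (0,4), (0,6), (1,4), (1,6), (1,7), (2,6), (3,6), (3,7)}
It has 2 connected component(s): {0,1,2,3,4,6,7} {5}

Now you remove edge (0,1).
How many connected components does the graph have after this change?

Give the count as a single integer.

Initial component count: 2
Remove (0,1): not a bridge. Count unchanged: 2.
  After removal, components: {0,1,2,3,4,6,7} {5}
New component count: 2

Answer: 2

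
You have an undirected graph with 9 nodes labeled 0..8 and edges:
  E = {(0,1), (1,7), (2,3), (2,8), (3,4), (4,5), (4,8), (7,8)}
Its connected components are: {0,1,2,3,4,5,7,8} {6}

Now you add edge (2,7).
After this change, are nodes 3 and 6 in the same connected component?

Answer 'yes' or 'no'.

Initial components: {0,1,2,3,4,5,7,8} {6}
Adding edge (2,7): both already in same component {0,1,2,3,4,5,7,8}. No change.
New components: {0,1,2,3,4,5,7,8} {6}
Are 3 and 6 in the same component? no

Answer: no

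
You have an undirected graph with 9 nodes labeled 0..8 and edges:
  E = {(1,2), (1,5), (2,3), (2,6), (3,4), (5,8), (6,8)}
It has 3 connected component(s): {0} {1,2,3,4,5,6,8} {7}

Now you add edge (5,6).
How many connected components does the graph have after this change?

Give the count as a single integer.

Answer: 3

Derivation:
Initial component count: 3
Add (5,6): endpoints already in same component. Count unchanged: 3.
New component count: 3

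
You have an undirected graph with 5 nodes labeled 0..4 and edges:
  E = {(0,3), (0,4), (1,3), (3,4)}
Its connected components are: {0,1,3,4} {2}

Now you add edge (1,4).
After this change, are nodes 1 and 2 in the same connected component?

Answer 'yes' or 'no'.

Initial components: {0,1,3,4} {2}
Adding edge (1,4): both already in same component {0,1,3,4}. No change.
New components: {0,1,3,4} {2}
Are 1 and 2 in the same component? no

Answer: no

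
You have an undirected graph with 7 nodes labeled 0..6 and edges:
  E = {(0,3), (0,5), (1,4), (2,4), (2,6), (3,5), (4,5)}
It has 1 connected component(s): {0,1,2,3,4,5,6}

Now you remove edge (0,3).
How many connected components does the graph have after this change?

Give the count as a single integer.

Initial component count: 1
Remove (0,3): not a bridge. Count unchanged: 1.
  After removal, components: {0,1,2,3,4,5,6}
New component count: 1

Answer: 1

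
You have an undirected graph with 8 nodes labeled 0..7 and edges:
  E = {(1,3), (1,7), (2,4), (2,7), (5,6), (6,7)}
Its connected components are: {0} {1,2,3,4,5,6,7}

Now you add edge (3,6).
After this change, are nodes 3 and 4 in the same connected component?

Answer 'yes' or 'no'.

Answer: yes

Derivation:
Initial components: {0} {1,2,3,4,5,6,7}
Adding edge (3,6): both already in same component {1,2,3,4,5,6,7}. No change.
New components: {0} {1,2,3,4,5,6,7}
Are 3 and 4 in the same component? yes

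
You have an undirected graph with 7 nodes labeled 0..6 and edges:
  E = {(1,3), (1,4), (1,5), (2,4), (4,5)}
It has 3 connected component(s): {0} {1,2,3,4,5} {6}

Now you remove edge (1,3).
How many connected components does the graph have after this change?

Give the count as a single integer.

Initial component count: 3
Remove (1,3): it was a bridge. Count increases: 3 -> 4.
  After removal, components: {0} {1,2,4,5} {3} {6}
New component count: 4

Answer: 4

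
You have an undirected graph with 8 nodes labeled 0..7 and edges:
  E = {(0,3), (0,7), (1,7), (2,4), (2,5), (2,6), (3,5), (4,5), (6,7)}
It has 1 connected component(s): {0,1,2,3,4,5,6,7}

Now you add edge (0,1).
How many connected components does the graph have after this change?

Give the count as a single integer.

Answer: 1

Derivation:
Initial component count: 1
Add (0,1): endpoints already in same component. Count unchanged: 1.
New component count: 1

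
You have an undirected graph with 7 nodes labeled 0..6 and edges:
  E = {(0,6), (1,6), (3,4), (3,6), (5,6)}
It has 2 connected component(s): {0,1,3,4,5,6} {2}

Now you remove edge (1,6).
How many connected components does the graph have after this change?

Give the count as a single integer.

Answer: 3

Derivation:
Initial component count: 2
Remove (1,6): it was a bridge. Count increases: 2 -> 3.
  After removal, components: {0,3,4,5,6} {1} {2}
New component count: 3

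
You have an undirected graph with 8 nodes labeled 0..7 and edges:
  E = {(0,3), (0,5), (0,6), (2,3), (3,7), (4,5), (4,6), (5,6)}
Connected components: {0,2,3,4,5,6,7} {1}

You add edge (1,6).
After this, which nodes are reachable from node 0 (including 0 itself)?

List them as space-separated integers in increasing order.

Before: nodes reachable from 0: {0,2,3,4,5,6,7}
Adding (1,6): merges 0's component with another. Reachability grows.
After: nodes reachable from 0: {0,1,2,3,4,5,6,7}

Answer: 0 1 2 3 4 5 6 7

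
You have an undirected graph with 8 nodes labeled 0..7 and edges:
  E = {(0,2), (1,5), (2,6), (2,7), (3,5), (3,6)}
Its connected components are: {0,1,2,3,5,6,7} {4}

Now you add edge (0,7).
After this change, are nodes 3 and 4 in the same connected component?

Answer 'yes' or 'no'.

Initial components: {0,1,2,3,5,6,7} {4}
Adding edge (0,7): both already in same component {0,1,2,3,5,6,7}. No change.
New components: {0,1,2,3,5,6,7} {4}
Are 3 and 4 in the same component? no

Answer: no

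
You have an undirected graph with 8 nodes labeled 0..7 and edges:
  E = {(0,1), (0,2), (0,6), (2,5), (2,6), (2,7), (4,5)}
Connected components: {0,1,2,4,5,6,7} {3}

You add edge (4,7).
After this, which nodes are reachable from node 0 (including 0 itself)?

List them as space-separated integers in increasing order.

Before: nodes reachable from 0: {0,1,2,4,5,6,7}
Adding (4,7): both endpoints already in same component. Reachability from 0 unchanged.
After: nodes reachable from 0: {0,1,2,4,5,6,7}

Answer: 0 1 2 4 5 6 7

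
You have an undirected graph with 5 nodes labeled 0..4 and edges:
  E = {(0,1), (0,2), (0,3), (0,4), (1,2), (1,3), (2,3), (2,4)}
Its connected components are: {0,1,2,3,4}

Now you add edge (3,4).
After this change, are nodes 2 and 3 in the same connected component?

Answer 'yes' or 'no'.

Initial components: {0,1,2,3,4}
Adding edge (3,4): both already in same component {0,1,2,3,4}. No change.
New components: {0,1,2,3,4}
Are 2 and 3 in the same component? yes

Answer: yes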